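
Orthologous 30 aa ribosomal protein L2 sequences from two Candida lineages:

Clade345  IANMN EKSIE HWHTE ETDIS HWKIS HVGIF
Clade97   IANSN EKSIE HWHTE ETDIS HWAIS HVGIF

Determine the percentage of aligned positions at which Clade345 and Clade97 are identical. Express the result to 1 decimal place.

The sequences differ at positions 4 (M/S), 23 (K/A).
28 of the 30 sites match, so the percent identity is 28/30 × 100 = 93.3%.

93.3%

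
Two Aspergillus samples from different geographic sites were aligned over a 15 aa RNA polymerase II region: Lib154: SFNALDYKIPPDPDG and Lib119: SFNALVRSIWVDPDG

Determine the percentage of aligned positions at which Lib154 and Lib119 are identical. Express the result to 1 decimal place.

Differing sites — 6:D/V; 7:Y/R; 8:K/S; 10:P/W; 11:P/V.
10 of the 15 sites match, so the percent identity is 10/15 × 100 = 66.7%.

66.7%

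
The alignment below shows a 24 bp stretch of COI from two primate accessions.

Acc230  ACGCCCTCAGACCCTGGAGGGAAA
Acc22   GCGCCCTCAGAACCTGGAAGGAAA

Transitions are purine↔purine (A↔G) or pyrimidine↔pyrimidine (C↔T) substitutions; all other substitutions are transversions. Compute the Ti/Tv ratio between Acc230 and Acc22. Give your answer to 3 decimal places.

Differing sites — 1:A/G (Ti); 12:C/A (Tv); 19:G/A (Ti).
Of the 3 differences, 2 transitions and 1 transversion, so Ti/Tv = 2/1 = 2.000.

2.000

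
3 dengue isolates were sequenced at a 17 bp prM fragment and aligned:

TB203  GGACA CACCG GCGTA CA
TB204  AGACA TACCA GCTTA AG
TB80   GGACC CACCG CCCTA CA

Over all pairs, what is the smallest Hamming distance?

Pairwise Hamming distances:
  TB203 vs TB204: 6
  TB203 vs TB80: 3
  TB204 vs TB80: 8
The smallest is 3, between TB203 and TB80.

3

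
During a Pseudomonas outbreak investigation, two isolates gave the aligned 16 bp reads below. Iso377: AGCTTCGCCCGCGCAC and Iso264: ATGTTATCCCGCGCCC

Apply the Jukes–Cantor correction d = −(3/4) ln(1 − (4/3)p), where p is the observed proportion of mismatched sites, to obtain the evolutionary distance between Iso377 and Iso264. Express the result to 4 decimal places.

0.4042

The sequences differ at positions 2 (G/T), 3 (C/G), 6 (C/A), 7 (G/T), 15 (A/C).
p = 5/16 = 0.312500.
d = −0.75 · ln(1 − (4/3)·0.312500) = −0.75 · ln(0.583333) = −0.75 · (-0.538997) = 0.4042.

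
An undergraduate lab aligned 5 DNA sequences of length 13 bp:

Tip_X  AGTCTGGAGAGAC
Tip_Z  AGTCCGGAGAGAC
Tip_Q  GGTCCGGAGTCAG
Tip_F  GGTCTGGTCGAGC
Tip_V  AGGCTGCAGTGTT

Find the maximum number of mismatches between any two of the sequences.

9

Pairwise Hamming distances:
  Tip_X vs Tip_Z: 1
  Tip_X vs Tip_Q: 5
  Tip_X vs Tip_F: 6
  Tip_X vs Tip_V: 5
  Tip_Z vs Tip_Q: 4
  Tip_Z vs Tip_F: 7
  Tip_Z vs Tip_V: 6
  Tip_Q vs Tip_F: 7
  Tip_Q vs Tip_V: 7
  Tip_F vs Tip_V: 9
The largest is 9, between Tip_F and Tip_V.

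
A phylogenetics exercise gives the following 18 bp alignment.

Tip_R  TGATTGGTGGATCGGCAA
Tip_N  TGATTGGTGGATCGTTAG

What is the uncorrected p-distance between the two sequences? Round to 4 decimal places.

0.1667

Mismatches occur at site 15 (G→T), site 16 (C→T), site 18 (A→G).
There are 3 differences over 18 sites, so p = 3/18 = 0.1667.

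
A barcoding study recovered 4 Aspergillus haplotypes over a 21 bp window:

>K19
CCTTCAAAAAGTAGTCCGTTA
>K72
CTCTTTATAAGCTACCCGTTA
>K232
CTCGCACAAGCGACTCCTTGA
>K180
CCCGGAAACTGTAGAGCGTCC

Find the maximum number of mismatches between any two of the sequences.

Pairwise Hamming distances:
  K19 vs K72: 9
  K19 vs K232: 10
  K19 vs K180: 9
  K72 vs K232: 13
  K72 vs K180: 14
  K232 vs K180: 13
The largest is 14, between K72 and K180.

14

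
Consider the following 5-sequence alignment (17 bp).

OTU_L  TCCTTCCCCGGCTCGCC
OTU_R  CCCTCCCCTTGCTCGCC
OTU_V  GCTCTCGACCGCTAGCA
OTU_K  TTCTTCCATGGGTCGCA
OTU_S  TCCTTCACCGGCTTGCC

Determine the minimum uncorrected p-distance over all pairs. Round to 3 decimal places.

0.118

Pairwise Hamming distances:
  OTU_L vs OTU_R: 4
  OTU_L vs OTU_V: 8
  OTU_L vs OTU_K: 5
  OTU_L vs OTU_S: 2
  OTU_R vs OTU_V: 10
  OTU_R vs OTU_K: 7
  OTU_R vs OTU_S: 6
  OTU_V vs OTU_K: 9
  OTU_V vs OTU_S: 8
  OTU_K vs OTU_S: 7
The smallest is 2 mismatches, between OTU_L and OTU_S; p = 2/17 = 0.118.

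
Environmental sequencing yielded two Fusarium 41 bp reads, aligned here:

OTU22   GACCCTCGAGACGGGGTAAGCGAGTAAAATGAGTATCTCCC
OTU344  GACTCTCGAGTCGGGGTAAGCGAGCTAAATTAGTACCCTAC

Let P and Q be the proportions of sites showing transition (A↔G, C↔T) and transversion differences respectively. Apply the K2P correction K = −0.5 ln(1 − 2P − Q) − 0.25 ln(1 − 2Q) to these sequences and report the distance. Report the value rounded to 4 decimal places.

The sequences differ at positions 4 (C/T, transition), 11 (A/T, transversion), 25 (T/C, transition), 26 (A/T, transversion), 31 (G/T, transversion), 36 (T/C, transition), 38 (T/C, transition), 39 (C/T, transition), 40 (C/A, transversion).
Of the 9 differences, 5 transitions and 4 transversions over 41 sites: P = 5/41 = 0.121951, Q = 4/41 = 0.097561.
d = −0.5·ln(0.658537) − 0.25·ln(0.804878) = −0.5·(-0.417735) − 0.25·(-0.217065) = 0.2631.

0.2631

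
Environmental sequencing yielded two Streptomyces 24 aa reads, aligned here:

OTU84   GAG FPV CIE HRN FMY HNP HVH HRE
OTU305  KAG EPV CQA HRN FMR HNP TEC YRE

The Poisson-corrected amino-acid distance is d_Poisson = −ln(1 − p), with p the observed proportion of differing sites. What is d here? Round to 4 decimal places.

0.4700

Differing sites — 1:G/K; 4:F/E; 8:I/Q; 9:E/A; 15:Y/R; 19:H/T; 20:V/E; 21:H/C; 22:H/Y.
p = 9/24 = 0.375000.
d = −ln(1 − 0.375000) = −ln(0.625000) = 0.4700.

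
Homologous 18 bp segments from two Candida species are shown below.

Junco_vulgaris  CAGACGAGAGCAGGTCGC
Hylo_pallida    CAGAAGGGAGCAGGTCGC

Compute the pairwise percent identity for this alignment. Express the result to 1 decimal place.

88.9%

The sequences differ at positions 5 (C/A), 7 (A/G).
16 of the 18 sites match, so the percent identity is 16/18 × 100 = 88.9%.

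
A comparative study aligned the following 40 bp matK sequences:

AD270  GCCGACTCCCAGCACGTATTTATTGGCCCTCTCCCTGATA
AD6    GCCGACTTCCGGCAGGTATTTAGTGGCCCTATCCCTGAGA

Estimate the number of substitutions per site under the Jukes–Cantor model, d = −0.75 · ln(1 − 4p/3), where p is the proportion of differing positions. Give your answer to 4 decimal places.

0.1674

Mismatches occur at site 8 (C→T), site 11 (A→G), site 15 (C→G), site 23 (T→G), site 31 (C→A), site 39 (T→G).
p = 6/40 = 0.150000.
d = −0.75 · ln(1 − (4/3)·0.150000) = −0.75 · ln(0.800000) = −0.75 · (-0.223144) = 0.1674.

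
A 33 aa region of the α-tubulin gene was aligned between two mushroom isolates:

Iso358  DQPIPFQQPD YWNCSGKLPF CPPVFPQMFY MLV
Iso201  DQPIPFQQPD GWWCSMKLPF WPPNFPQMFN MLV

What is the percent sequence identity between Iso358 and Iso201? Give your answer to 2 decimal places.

Differing sites — 11:Y/G; 13:N/W; 16:G/M; 21:C/W; 24:V/N; 30:Y/N.
27 of the 33 sites match, so the percent identity is 27/33 × 100 = 81.82%.

81.82%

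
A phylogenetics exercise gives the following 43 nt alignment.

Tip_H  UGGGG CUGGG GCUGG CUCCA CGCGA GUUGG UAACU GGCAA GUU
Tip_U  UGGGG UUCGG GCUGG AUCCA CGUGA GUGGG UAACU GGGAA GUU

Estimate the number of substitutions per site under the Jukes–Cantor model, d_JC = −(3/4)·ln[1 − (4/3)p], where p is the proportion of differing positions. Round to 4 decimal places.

Differing sites — 6:C/U; 8:G/C; 16:C/A; 23:C/U; 28:U/G; 38:C/G.
p = 6/43 = 0.139535.
d = −0.75 · ln(1 − (4/3)·0.139535) = −0.75 · ln(0.813953) = −0.75 · (-0.205853) = 0.1544.

0.1544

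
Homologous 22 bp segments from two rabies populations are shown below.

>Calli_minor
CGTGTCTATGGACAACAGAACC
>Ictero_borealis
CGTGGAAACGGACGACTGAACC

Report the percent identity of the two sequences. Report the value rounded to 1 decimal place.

72.7%

The sequences differ at positions 5 (T/G), 6 (C/A), 7 (T/A), 9 (T/C), 14 (A/G), 17 (A/T).
16 of the 22 sites match, so the percent identity is 16/22 × 100 = 72.7%.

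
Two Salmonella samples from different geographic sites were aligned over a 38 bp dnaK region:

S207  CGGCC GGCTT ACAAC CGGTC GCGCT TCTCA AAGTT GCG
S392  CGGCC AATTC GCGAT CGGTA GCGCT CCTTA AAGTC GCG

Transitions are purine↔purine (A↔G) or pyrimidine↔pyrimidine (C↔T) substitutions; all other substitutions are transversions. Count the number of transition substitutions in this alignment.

The sequences differ at positions 6 (G/A, transition), 7 (G/A, transition), 8 (C/T, transition), 10 (T/C, transition), 11 (A/G, transition), 13 (A/G, transition), 15 (C/T, transition), 20 (C/A, transversion), 26 (T/C, transition), 29 (C/T, transition), 35 (T/C, transition).
Of the 11 differences, 10 transitions and 1 transversion, so the answer is 10.

10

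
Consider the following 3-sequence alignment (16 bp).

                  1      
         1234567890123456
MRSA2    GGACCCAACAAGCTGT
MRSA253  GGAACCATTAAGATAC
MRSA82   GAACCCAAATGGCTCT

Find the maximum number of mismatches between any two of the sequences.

Pairwise Hamming distances:
  MRSA2 vs MRSA253: 6
  MRSA2 vs MRSA82: 5
  MRSA253 vs MRSA82: 9
The largest is 9, between MRSA253 and MRSA82.

9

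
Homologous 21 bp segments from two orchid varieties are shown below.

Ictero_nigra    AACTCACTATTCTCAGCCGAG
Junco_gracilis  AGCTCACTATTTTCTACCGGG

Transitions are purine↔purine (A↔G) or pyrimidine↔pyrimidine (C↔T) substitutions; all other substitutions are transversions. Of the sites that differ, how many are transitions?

Mismatches occur at site 2 (A/G, transition), site 12 (C/T, transition), site 15 (A/T, transversion), site 16 (G/A, transition), site 20 (A/G, transition).
Of the 5 differences, 4 transitions and 1 transversion, so the answer is 4.

4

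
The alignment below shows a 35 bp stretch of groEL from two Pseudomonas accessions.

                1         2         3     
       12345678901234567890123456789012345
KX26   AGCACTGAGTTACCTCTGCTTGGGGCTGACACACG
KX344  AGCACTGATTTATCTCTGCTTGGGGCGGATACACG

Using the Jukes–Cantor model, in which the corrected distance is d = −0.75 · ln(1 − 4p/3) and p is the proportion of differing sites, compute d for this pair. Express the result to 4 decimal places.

0.1240

Differing sites — 9:G/T; 13:C/T; 27:T/G; 30:C/T.
p = 4/35 = 0.114286.
d = −0.75 · ln(1 − (4/3)·0.114286) = −0.75 · ln(0.847619) = −0.75 · (-0.165324) = 0.1240.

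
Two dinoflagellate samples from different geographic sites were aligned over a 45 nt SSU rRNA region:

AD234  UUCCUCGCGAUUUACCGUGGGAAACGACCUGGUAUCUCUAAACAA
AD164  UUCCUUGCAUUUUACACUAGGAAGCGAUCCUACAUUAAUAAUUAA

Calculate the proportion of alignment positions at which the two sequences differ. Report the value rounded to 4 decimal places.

The sequences differ at positions 6 (C/U), 9 (G/A), 10 (A/U), 16 (C/A), 17 (G/C), 19 (G/A), 24 (A/G), 28 (C/U), 30 (U/C), 31 (G/U), 32 (G/A), 33 (U/C), 36 (C/U), 37 (U/A), 38 (C/A), 42 (A/U), 43 (C/U).
There are 17 differences over 45 sites, so p = 17/45 = 0.3778.

0.3778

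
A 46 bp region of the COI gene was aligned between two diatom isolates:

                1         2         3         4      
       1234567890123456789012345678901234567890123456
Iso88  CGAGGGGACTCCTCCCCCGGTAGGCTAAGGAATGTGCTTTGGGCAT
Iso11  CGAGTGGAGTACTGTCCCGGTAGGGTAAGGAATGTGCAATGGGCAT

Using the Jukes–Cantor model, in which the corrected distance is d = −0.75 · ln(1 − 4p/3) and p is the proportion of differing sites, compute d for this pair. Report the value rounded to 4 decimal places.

0.1979

Differing sites — 5:G/T; 9:C/G; 11:C/A; 14:C/G; 15:C/T; 25:C/G; 38:T/A; 39:T/A.
p = 8/46 = 0.173913.
d = −0.75 · ln(1 − (4/3)·0.173913) = −0.75 · ln(0.768116) = −0.75 · (-0.263815) = 0.1979.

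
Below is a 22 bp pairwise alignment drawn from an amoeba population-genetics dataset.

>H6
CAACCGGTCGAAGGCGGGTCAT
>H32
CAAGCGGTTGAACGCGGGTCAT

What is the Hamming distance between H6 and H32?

Mismatches occur at site 4 (C/G), site 9 (C/T), site 13 (G/C).
That gives 3 mismatches out of 22 aligned sites, so the Hamming distance is 3.

3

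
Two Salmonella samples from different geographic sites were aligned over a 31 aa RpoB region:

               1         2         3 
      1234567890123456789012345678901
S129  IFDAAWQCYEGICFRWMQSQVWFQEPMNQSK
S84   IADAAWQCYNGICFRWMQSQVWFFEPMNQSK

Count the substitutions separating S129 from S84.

Mismatches occur at site 2 (F↔A), site 10 (E↔N), site 24 (Q↔F).
That gives 3 mismatches out of 31 aligned sites, so the Hamming distance is 3.

3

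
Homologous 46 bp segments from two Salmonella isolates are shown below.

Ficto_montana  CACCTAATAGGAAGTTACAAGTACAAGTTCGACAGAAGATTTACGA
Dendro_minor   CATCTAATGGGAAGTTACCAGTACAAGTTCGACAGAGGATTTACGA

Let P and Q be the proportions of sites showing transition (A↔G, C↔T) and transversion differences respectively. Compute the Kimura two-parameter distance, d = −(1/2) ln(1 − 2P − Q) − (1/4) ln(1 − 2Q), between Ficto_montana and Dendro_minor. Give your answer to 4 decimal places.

0.0937

The sequences differ at positions 3 (C/T, transition), 9 (A/G, transition), 19 (A/C, transversion), 37 (A/G, transition).
Of the 4 differences, 3 transitions and 1 transversion over 46 sites: P = 3/46 = 0.065217, Q = 1/46 = 0.021739.
d = −0.5·ln(0.847827) − 0.25·ln(0.956522) = −0.5·(-0.165079) − 0.25·(-0.044451) = 0.0937.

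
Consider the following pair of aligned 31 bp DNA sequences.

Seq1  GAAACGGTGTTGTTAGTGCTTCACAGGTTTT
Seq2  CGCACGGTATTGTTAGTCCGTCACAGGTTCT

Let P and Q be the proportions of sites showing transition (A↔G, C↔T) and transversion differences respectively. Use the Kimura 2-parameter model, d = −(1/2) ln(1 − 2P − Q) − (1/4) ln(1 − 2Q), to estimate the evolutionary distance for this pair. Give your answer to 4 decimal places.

0.2694

Mismatches occur at site 1 (G→C, transversion), site 2 (A→G, transition), site 3 (A→C, transversion), site 9 (G→A, transition), site 18 (G→C, transversion), site 20 (T→G, transversion), site 30 (T→C, transition).
Of the 7 differences, 3 transitions and 4 transversions over 31 sites: P = 3/31 = 0.096774, Q = 4/31 = 0.129032.
d = −0.5·ln(0.677420) − 0.25·ln(0.741936) = −0.5·(-0.389464) − 0.25·(-0.298492) = 0.2694.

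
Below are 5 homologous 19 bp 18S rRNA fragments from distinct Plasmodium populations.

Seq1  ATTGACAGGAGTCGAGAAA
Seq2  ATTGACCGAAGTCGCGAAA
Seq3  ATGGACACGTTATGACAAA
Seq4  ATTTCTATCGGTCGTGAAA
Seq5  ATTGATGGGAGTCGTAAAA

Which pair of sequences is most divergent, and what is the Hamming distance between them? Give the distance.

12

Pairwise Hamming distances:
  Seq1 vs Seq2: 3
  Seq1 vs Seq3: 7
  Seq1 vs Seq4: 7
  Seq1 vs Seq5: 4
  Seq2 vs Seq3: 10
  Seq2 vs Seq4: 8
  Seq2 vs Seq5: 5
  Seq3 vs Seq4: 12
  Seq3 vs Seq5: 10
  Seq4 vs Seq5: 7
The largest is 12, between Seq3 and Seq4.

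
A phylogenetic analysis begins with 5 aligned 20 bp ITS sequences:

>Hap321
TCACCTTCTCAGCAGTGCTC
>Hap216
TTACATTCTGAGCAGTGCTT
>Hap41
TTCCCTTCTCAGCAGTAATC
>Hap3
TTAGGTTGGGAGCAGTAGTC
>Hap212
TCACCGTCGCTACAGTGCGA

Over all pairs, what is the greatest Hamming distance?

Pairwise Hamming distances:
  Hap321 vs Hap216: 4
  Hap321 vs Hap41: 4
  Hap321 vs Hap3: 8
  Hap321 vs Hap212: 6
  Hap216 vs Hap41: 6
  Hap216 vs Hap3: 7
  Hap216 vs Hap212: 9
  Hap41 vs Hap3: 7
  Hap41 vs Hap212: 10
  Hap3 vs Hap212: 12
The largest is 12, between Hap3 and Hap212.

12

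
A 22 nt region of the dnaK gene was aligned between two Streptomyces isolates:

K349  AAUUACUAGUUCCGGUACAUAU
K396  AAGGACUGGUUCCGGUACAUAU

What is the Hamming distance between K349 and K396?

Mismatches occur at site 3 (U↔G), site 4 (U↔G), site 8 (A↔G).
That gives 3 mismatches out of 22 aligned sites, so the Hamming distance is 3.

3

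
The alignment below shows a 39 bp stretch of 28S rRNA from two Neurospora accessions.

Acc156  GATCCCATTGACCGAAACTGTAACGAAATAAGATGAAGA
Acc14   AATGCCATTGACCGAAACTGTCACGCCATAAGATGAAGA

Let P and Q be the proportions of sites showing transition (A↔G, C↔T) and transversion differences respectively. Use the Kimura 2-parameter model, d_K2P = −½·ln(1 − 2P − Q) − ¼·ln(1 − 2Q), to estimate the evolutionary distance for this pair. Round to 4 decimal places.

0.1409

Mismatches occur at site 1 (G↔A, transition), site 4 (C↔G, transversion), site 22 (A↔C, transversion), site 26 (A↔C, transversion), site 27 (A↔C, transversion).
Of the 5 differences, 1 transition and 4 transversions over 39 sites: P = 1/39 = 0.025641, Q = 4/39 = 0.102564.
d = −0.5·ln(0.846154) − 0.25·ln(0.794872) = −0.5·(-0.167054) − 0.25·(-0.229574) = 0.1409.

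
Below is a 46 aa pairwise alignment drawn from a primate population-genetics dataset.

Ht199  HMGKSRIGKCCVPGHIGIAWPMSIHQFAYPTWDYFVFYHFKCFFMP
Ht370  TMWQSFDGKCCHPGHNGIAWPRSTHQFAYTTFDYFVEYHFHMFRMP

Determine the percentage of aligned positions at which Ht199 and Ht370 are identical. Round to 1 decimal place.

67.4%

Differing sites — 1:H/T; 3:G/W; 4:K/Q; 6:R/F; 7:I/D; 12:V/H; 16:I/N; 22:M/R; 24:I/T; 30:P/T; 32:W/F; 37:F/E; 41:K/H; 42:C/M; 44:F/R.
31 of the 46 sites match, so the percent identity is 31/46 × 100 = 67.4%.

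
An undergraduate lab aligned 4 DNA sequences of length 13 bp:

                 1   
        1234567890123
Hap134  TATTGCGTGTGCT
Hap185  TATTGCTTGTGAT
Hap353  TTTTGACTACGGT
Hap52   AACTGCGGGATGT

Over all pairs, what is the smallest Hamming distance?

2

Pairwise Hamming distances:
  Hap134 vs Hap185: 2
  Hap134 vs Hap353: 6
  Hap134 vs Hap52: 6
  Hap185 vs Hap353: 6
  Hap185 vs Hap52: 7
  Hap353 vs Hap52: 9
The smallest is 2, between Hap134 and Hap185.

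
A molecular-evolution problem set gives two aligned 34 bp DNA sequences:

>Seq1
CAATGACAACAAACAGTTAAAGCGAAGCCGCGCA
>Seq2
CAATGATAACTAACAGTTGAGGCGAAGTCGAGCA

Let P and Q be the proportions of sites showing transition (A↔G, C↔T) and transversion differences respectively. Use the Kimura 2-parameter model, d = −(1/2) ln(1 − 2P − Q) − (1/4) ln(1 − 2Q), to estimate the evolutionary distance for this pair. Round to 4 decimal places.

0.2054

The sequences differ at positions 7 (C/T, transition), 11 (A/T, transversion), 19 (A/G, transition), 21 (A/G, transition), 28 (C/T, transition), 31 (C/A, transversion).
Of the 6 differences, 4 transitions and 2 transversions over 34 sites: P = 4/34 = 0.117647, Q = 2/34 = 0.058824.
d = −0.5·ln(0.705882) − 0.25·ln(0.882352) = −0.5·(-0.348307) − 0.25·(-0.125164) = 0.2054.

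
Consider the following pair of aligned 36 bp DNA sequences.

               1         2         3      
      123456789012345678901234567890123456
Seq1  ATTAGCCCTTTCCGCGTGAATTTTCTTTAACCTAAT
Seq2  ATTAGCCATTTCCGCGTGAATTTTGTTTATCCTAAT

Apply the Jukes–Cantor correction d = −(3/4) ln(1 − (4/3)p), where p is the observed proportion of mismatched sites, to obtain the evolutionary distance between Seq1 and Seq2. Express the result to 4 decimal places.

The sequences differ at positions 8 (C/A), 25 (C/G), 30 (A/T).
p = 3/36 = 0.083333.
d = −0.75 · ln(1 − (4/3)·0.083333) = −0.75 · ln(0.888889) = −0.75 · (-0.117783) = 0.0883.

0.0883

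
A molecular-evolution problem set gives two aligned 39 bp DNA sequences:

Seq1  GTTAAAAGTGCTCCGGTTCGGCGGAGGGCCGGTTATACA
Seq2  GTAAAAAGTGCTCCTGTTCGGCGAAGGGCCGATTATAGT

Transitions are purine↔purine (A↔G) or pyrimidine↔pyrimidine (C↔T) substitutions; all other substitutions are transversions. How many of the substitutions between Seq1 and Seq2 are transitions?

The sequences differ at positions 3 (T/A, transversion), 15 (G/T, transversion), 24 (G/A, transition), 32 (G/A, transition), 38 (C/G, transversion), 39 (A/T, transversion).
Of the 6 differences, 2 transitions and 4 transversions, so the answer is 2.

2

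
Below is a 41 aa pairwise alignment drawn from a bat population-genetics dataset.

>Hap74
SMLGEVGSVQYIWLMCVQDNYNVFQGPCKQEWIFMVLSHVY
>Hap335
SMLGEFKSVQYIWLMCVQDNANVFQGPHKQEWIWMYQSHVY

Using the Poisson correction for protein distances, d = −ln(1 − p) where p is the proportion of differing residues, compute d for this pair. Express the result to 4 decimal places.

The sequences differ at positions 6 (V/F), 7 (G/K), 21 (Y/A), 28 (C/H), 34 (F/W), 36 (V/Y), 37 (L/Q).
p = 7/41 = 0.170732.
d = −ln(1 − 0.170732) = −ln(0.829268) = 0.1872.

0.1872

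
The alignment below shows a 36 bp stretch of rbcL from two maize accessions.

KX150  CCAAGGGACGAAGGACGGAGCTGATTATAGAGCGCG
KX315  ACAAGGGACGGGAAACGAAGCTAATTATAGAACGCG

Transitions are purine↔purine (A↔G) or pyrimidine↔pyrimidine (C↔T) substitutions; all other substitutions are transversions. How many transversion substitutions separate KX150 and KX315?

Differing sites — 1:C/A (Tv); 11:A/G (Ti); 12:A/G (Ti); 13:G/A (Ti); 14:G/A (Ti); 18:G/A (Ti); 23:G/A (Ti); 32:G/A (Ti).
Of the 8 differences, 7 transitions and 1 transversion, so the answer is 1.

1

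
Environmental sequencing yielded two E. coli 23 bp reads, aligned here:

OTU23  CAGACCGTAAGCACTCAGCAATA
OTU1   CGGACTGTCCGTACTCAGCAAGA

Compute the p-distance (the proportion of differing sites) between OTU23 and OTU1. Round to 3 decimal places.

0.261

Differing sites — 2:A/G; 6:C/T; 9:A/C; 10:A/C; 12:C/T; 22:T/G.
There are 6 differences over 23 sites, so p = 6/23 = 0.261.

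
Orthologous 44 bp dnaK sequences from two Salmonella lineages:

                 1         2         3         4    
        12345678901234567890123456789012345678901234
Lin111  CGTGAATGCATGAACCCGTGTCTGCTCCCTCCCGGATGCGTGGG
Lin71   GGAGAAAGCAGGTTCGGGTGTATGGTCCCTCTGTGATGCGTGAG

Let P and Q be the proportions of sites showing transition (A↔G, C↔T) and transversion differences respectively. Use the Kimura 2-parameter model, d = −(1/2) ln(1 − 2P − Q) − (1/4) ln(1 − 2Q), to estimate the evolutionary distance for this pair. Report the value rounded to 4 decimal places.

0.4231

The sequences differ at positions 1 (C/G, transversion), 3 (T/A, transversion), 7 (T/A, transversion), 11 (T/G, transversion), 13 (A/T, transversion), 14 (A/T, transversion), 16 (C/G, transversion), 17 (C/G, transversion), 22 (C/A, transversion), 25 (C/G, transversion), 32 (C/T, transition), 33 (C/G, transversion), 34 (G/T, transversion), 43 (G/A, transition).
Of the 14 differences, 2 transitions and 12 transversions over 44 sites: P = 2/44 = 0.045455, Q = 12/44 = 0.272727.
d = −0.5·ln(0.636363) − 0.25·ln(0.454546) = −0.5·(-0.451986) − 0.25·(-0.788456) = 0.4231.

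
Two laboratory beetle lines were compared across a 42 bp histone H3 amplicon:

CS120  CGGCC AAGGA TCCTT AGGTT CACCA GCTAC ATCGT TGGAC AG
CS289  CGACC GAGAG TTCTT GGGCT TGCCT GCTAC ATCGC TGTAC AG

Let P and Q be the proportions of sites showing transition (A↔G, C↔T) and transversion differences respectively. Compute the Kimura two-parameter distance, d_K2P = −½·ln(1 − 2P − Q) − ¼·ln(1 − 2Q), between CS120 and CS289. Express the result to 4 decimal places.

0.3960

Mismatches occur at site 3 (G→A, transition), site 6 (A→G, transition), site 9 (G→A, transition), site 10 (A→G, transition), site 12 (C→T, transition), site 16 (A→G, transition), site 19 (T→C, transition), site 21 (C→T, transition), site 22 (A→G, transition), site 25 (A→T, transversion), site 35 (T→C, transition), site 38 (G→T, transversion).
Of the 12 differences, 10 transitions and 2 transversions over 42 sites: P = 10/42 = 0.238095, Q = 2/42 = 0.047619.
d = −0.5·ln(0.476191) − 0.25·ln(0.904762) = −0.5·(-0.741936) − 0.25·(-0.100083) = 0.3960.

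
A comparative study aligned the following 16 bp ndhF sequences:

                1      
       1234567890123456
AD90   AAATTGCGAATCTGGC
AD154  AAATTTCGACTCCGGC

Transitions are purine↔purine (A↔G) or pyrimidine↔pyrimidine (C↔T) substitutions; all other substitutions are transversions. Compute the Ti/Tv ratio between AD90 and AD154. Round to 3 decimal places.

The sequences differ at positions 6 (G/T, transversion), 10 (A/C, transversion), 13 (T/C, transition).
Of the 3 differences, 1 transition and 2 transversions, so Ti/Tv = 1/2 = 0.500.

0.500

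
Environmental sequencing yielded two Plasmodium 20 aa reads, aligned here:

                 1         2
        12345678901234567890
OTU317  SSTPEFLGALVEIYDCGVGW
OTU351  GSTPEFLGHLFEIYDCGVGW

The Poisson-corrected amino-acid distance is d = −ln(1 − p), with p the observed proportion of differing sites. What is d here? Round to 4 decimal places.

0.1625

Mismatches occur at site 1 (S/G), site 9 (A/H), site 11 (V/F).
p = 3/20 = 0.150000.
d = −ln(1 − 0.150000) = −ln(0.850000) = 0.1625.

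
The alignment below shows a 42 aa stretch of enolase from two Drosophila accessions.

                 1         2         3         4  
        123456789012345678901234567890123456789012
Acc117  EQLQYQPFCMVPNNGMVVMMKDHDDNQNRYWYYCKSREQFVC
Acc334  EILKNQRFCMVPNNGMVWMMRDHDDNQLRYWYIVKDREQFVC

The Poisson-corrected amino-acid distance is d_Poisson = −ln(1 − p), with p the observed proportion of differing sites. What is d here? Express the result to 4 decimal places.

Mismatches occur at site 2 (Q↔I), site 4 (Q↔K), site 5 (Y↔N), site 7 (P↔R), site 18 (V↔W), site 21 (K↔R), site 28 (N↔L), site 33 (Y↔I), site 34 (C↔V), site 36 (S↔D).
p = 10/42 = 0.238095.
d = −ln(1 − 0.238095) = −ln(0.761905) = 0.2719.

0.2719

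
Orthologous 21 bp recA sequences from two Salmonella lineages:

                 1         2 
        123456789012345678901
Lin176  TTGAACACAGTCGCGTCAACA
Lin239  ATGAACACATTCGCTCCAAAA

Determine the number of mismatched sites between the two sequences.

Differing sites — 1:T/A; 10:G/T; 15:G/T; 16:T/C; 20:C/A.
That gives 5 mismatches out of 21 aligned sites, so the Hamming distance is 5.

5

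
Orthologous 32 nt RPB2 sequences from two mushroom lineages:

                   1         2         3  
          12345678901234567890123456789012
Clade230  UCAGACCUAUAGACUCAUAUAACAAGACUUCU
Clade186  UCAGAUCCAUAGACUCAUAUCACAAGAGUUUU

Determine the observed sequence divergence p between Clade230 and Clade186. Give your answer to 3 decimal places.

Mismatches occur at site 6 (C→U), site 8 (U→C), site 21 (A→C), site 28 (C→G), site 31 (C→U).
There are 5 differences over 32 sites, so p = 5/32 = 0.156.

0.156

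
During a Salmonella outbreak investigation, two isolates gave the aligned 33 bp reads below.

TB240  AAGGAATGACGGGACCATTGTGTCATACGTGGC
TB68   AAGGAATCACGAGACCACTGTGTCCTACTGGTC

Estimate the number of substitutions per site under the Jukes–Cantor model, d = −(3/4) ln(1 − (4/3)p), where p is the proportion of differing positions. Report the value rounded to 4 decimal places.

0.2493

Differing sites — 8:G/C; 12:G/A; 18:T/C; 25:A/C; 29:G/T; 30:T/G; 32:G/T.
p = 7/33 = 0.212121.
d = −0.75 · ln(1 − (4/3)·0.212121) = −0.75 · ln(0.717172) = −0.75 · (-0.332440) = 0.2493.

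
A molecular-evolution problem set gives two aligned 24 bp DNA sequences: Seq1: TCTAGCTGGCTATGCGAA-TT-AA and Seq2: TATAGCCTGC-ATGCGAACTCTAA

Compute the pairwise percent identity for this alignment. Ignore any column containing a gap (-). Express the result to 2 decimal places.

Excluding the 3 gap columns leaves 21 comparable sites.
Differing sites — 2:C/A; 7:T/C; 8:G/T; 21:T/C.
17 of the 21 comparable sites match, so the percent identity is 17/21 × 100 = 80.95%.

80.95%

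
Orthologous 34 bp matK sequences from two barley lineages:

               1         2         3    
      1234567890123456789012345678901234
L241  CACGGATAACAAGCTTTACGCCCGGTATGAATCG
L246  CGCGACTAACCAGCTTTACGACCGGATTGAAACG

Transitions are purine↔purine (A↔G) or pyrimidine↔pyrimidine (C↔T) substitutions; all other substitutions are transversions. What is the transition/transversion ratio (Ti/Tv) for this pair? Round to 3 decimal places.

Mismatches occur at site 2 (A/G, transition), site 5 (G/A, transition), site 6 (A/C, transversion), site 11 (A/C, transversion), site 21 (C/A, transversion), site 26 (T/A, transversion), site 27 (A/T, transversion), site 32 (T/A, transversion).
Of the 8 differences, 2 transitions and 6 transversions, so Ti/Tv = 2/6 = 0.333.

0.333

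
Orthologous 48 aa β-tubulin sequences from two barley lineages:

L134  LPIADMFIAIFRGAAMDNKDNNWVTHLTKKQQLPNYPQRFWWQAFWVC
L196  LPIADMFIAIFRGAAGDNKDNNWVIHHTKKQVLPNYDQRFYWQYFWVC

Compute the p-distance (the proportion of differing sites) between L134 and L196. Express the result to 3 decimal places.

The sequences differ at positions 16 (M/G), 25 (T/I), 27 (L/H), 32 (Q/V), 37 (P/D), 41 (W/Y), 44 (A/Y).
There are 7 differences over 48 sites, so p = 7/48 = 0.146.

0.146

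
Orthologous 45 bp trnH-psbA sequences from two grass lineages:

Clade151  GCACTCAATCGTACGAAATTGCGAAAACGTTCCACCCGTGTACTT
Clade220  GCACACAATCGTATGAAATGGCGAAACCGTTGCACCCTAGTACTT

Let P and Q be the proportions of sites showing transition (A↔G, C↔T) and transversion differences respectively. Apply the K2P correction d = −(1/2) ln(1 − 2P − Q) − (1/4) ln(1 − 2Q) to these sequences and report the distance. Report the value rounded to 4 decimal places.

0.1754

The sequences differ at positions 5 (T/A, transversion), 14 (C/T, transition), 20 (T/G, transversion), 27 (A/C, transversion), 32 (C/G, transversion), 38 (G/T, transversion), 39 (T/A, transversion).
Of the 7 differences, 1 transition and 6 transversions over 45 sites: P = 1/45 = 0.022222, Q = 6/45 = 0.133333.
d = −0.5·ln(0.822223) − 0.25·ln(0.733334) = −0.5·(-0.195744) − 0.25·(-0.310154) = 0.1754.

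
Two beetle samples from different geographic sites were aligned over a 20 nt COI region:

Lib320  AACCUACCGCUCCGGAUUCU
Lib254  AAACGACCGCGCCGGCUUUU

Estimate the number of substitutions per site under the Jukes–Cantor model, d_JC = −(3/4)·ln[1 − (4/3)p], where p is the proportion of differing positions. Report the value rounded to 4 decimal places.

Differing sites — 3:C/A; 5:U/G; 11:U/G; 16:A/C; 19:C/U.
p = 5/20 = 0.250000.
d = −0.75 · ln(1 − (4/3)·0.250000) = −0.75 · ln(0.666667) = −0.75 · (-0.405465) = 0.3041.

0.3041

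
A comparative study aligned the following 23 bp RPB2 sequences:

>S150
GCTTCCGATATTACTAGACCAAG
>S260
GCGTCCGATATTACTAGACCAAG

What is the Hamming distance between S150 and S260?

Differing sites — 3:T/G.
That gives 1 mismatch out of 23 aligned sites, so the Hamming distance is 1.

1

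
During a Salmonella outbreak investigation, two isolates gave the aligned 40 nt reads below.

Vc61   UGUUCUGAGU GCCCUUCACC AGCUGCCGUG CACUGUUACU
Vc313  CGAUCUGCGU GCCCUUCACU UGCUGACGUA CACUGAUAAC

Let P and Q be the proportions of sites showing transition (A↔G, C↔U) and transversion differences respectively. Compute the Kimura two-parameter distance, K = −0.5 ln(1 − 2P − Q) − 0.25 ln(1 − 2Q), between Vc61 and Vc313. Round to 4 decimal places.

Mismatches occur at site 1 (U/C, transition), site 3 (U/A, transversion), site 8 (A/C, transversion), site 20 (C/U, transition), site 21 (A/U, transversion), site 26 (C/A, transversion), site 30 (G/A, transition), site 36 (U/A, transversion), site 39 (C/A, transversion), site 40 (U/C, transition).
Of the 10 differences, 4 transitions and 6 transversions over 40 sites: P = 4/40 = 0.100000, Q = 6/40 = 0.150000.
d = −0.5·ln(0.650000) − 0.25·ln(0.700000) = −0.5·(-0.430783) − 0.25·(-0.356675) = 0.3046.

0.3046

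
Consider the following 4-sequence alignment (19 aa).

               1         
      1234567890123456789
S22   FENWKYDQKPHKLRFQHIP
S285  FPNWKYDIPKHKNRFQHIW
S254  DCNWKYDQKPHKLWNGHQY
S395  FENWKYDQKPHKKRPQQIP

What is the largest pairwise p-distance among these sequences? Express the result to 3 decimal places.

Pairwise Hamming distances:
  S22 vs S285: 6
  S22 vs S254: 7
  S22 vs S395: 3
  S285 vs S254: 11
  S285 vs S395: 8
  S254 vs S395: 9
The largest is 11 mismatches, between S285 and S254; p = 11/19 = 0.579.

0.579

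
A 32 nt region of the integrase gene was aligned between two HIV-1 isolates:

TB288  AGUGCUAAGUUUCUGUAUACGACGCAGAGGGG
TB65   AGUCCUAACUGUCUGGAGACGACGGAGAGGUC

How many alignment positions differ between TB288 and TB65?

8

Mismatches occur at site 4 (G→C), site 9 (G→C), site 11 (U→G), site 16 (U→G), site 18 (U→G), site 25 (C→G), site 31 (G→U), site 32 (G→C).
That gives 8 mismatches out of 32 aligned sites, so the Hamming distance is 8.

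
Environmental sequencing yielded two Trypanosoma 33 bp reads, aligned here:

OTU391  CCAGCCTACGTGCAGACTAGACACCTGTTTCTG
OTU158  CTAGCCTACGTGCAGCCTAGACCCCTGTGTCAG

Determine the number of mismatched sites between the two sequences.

The sequences differ at positions 2 (C/T), 16 (A/C), 23 (A/C), 29 (T/G), 32 (T/A).
That gives 5 mismatches out of 33 aligned sites, so the Hamming distance is 5.

5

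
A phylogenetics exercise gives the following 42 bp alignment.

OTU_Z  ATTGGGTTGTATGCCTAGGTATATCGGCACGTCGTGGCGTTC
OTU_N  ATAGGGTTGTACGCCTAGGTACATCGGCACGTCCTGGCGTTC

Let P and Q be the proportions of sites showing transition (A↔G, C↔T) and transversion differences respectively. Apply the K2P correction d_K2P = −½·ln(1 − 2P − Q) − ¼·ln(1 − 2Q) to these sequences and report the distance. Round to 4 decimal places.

Differing sites — 3:T/A (Tv); 12:T/C (Ti); 22:T/C (Ti); 34:G/C (Tv).
Of the 4 differences, 2 transitions and 2 transversions over 42 sites: P = 2/42 = 0.047619, Q = 2/42 = 0.047619.
d = −0.5·ln(0.857143) − 0.25·ln(0.904762) = −0.5·(-0.154151) − 0.25·(-0.100083) = 0.1021.

0.1021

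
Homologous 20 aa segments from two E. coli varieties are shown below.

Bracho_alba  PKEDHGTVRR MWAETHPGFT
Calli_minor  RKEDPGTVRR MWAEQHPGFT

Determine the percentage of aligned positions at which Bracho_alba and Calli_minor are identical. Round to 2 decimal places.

The sequences differ at positions 1 (P/R), 5 (H/P), 15 (T/Q).
17 of the 20 sites match, so the percent identity is 17/20 × 100 = 85.00%.

85.00%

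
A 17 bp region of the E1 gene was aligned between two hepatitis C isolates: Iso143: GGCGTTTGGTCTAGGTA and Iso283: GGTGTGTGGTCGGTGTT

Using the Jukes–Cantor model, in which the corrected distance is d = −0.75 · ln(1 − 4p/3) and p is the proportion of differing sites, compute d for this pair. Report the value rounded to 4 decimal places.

0.4770

Differing sites — 3:C/T; 6:T/G; 12:T/G; 13:A/G; 14:G/T; 17:A/T.
p = 6/17 = 0.352941.
d = −0.75 · ln(1 − (4/3)·0.352941) = −0.75 · ln(0.529412) = −0.75 · (-0.635988) = 0.4770.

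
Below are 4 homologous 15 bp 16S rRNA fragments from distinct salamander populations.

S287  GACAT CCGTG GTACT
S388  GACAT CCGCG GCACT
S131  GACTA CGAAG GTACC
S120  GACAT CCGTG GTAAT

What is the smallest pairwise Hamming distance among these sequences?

1

Pairwise Hamming distances:
  S287 vs S388: 2
  S287 vs S131: 6
  S287 vs S120: 1
  S388 vs S131: 7
  S388 vs S120: 3
  S131 vs S120: 7
The smallest is 1, between S287 and S120.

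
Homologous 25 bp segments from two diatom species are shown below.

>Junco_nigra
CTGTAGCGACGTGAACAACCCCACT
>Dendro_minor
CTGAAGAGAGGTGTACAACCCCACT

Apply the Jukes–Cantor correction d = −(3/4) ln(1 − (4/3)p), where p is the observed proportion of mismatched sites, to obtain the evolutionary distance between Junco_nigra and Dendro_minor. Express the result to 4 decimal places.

Differing sites — 4:T/A; 7:C/A; 10:C/G; 14:A/T.
p = 4/25 = 0.160000.
d = −0.75 · ln(1 − (4/3)·0.160000) = −0.75 · ln(0.786667) = −0.75 · (-0.239950) = 0.1800.

0.1800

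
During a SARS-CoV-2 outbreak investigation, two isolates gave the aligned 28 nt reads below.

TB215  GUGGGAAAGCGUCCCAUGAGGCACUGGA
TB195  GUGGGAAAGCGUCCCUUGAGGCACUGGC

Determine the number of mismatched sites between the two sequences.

2

Differing sites — 16:A/U; 28:A/C.
That gives 2 mismatches out of 28 aligned sites, so the Hamming distance is 2.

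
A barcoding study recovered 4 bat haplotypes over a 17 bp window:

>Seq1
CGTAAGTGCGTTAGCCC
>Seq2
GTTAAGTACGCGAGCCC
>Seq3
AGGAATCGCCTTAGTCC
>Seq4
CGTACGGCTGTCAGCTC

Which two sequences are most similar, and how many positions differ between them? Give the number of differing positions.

5

Pairwise Hamming distances:
  Seq1 vs Seq2: 5
  Seq1 vs Seq3: 6
  Seq1 vs Seq4: 6
  Seq2 vs Seq3: 10
  Seq2 vs Seq4: 9
  Seq3 vs Seq4: 11
The smallest is 5, between Seq1 and Seq2.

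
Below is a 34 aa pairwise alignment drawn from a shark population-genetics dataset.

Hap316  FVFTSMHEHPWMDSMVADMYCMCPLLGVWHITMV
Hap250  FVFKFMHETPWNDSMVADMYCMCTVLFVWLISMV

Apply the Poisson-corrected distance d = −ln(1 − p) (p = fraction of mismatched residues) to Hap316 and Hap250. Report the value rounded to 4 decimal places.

0.3075

Mismatches occur at site 4 (T/K), site 5 (S/F), site 9 (H/T), site 12 (M/N), site 24 (P/T), site 25 (L/V), site 27 (G/F), site 30 (H/L), site 32 (T/S).
p = 9/34 = 0.264706.
d = −ln(1 − 0.264706) = −ln(0.735294) = 0.3075.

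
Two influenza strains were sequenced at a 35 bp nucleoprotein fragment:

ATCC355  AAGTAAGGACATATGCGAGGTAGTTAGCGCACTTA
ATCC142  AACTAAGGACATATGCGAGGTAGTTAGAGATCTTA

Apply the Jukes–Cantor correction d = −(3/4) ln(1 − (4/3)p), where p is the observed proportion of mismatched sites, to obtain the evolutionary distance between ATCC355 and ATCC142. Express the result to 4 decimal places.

The sequences differ at positions 3 (G/C), 28 (C/A), 30 (C/A), 31 (A/T).
p = 4/35 = 0.114286.
d = −0.75 · ln(1 − (4/3)·0.114286) = −0.75 · ln(0.847619) = −0.75 · (-0.165324) = 0.1240.

0.1240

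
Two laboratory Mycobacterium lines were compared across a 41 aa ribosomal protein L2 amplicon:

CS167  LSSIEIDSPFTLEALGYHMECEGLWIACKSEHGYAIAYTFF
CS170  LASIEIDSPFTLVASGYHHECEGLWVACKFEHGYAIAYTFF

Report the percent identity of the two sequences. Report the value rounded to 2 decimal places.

Differing sites — 2:S/A; 13:E/V; 15:L/S; 19:M/H; 26:I/V; 30:S/F.
35 of the 41 sites match, so the percent identity is 35/41 × 100 = 85.37%.

85.37%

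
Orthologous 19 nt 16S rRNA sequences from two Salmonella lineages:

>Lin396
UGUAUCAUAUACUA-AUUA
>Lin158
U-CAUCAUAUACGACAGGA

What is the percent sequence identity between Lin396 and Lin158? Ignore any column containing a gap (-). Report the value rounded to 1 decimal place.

Excluding the 2 gap columns leaves 17 comparable sites.
The sequences differ at positions 3 (U/C), 13 (U/G), 17 (U/G), 18 (U/G).
13 of the 17 comparable sites match, so the percent identity is 13/17 × 100 = 76.5%.

76.5%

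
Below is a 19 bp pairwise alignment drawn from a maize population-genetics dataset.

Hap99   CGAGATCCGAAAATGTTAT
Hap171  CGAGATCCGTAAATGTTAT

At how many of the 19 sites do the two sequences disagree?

The sequences differ at position 10 (A/T).
That gives 1 mismatch out of 19 aligned sites, so the Hamming distance is 1.

1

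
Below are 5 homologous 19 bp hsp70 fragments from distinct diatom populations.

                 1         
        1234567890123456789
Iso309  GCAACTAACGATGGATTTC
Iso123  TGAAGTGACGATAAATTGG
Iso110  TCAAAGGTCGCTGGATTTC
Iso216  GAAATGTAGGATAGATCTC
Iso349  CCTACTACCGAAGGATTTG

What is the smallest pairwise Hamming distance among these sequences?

Pairwise Hamming distances:
  Iso309 vs Iso123: 8
  Iso309 vs Iso110: 6
  Iso309 vs Iso216: 7
  Iso309 vs Iso349: 5
  Iso123 vs Iso110: 9
  Iso123 vs Iso216: 10
  Iso123 vs Iso349: 10
  Iso110 vs Iso216: 9
  Iso110 vs Iso349: 9
  Iso216 vs Iso349: 12
The smallest is 5, between Iso309 and Iso349.

5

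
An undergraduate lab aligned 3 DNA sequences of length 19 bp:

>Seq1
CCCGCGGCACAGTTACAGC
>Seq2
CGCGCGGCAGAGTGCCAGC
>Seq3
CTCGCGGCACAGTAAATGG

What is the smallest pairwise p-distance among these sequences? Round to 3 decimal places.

Pairwise Hamming distances:
  Seq1 vs Seq2: 4
  Seq1 vs Seq3: 5
  Seq2 vs Seq3: 7
The smallest is 4 mismatches, between Seq1 and Seq2; p = 4/19 = 0.211.

0.211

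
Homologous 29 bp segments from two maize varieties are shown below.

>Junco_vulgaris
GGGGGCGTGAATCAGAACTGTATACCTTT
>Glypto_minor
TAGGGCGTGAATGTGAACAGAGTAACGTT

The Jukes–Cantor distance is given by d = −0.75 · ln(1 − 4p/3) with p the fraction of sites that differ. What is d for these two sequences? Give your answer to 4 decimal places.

Mismatches occur at site 1 (G/T), site 2 (G/A), site 13 (C/G), site 14 (A/T), site 19 (T/A), site 21 (T/A), site 22 (A/G), site 25 (C/A), site 27 (T/G).
p = 9/29 = 0.310345.
d = −0.75 · ln(1 − (4/3)·0.310345) = −0.75 · ln(0.586207) = −0.75 · (-0.534082) = 0.4006.

0.4006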